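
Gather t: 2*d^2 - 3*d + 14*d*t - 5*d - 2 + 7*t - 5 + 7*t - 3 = 2*d^2 - 8*d + t*(14*d + 14) - 10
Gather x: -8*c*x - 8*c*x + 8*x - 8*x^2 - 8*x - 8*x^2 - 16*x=-16*x^2 + x*(-16*c - 16)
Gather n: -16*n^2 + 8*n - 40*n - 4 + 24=-16*n^2 - 32*n + 20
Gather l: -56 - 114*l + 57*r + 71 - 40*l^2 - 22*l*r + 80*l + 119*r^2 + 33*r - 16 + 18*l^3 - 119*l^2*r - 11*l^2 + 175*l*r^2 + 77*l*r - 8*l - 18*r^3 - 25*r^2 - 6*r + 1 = 18*l^3 + l^2*(-119*r - 51) + l*(175*r^2 + 55*r - 42) - 18*r^3 + 94*r^2 + 84*r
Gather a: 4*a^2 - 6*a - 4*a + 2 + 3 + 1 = 4*a^2 - 10*a + 6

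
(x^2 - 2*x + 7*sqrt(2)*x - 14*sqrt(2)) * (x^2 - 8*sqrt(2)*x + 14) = x^4 - 2*x^3 - sqrt(2)*x^3 - 98*x^2 + 2*sqrt(2)*x^2 + 98*sqrt(2)*x + 196*x - 196*sqrt(2)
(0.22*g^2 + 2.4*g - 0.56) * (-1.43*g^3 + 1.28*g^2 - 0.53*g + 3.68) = -0.3146*g^5 - 3.1504*g^4 + 3.7562*g^3 - 1.1792*g^2 + 9.1288*g - 2.0608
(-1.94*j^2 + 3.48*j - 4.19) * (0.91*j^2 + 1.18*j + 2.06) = -1.7654*j^4 + 0.877600000000001*j^3 - 3.7029*j^2 + 2.2246*j - 8.6314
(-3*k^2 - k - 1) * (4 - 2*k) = 6*k^3 - 10*k^2 - 2*k - 4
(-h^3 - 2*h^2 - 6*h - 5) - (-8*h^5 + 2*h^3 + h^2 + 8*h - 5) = 8*h^5 - 3*h^3 - 3*h^2 - 14*h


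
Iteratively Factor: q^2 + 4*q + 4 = (q + 2)*(q + 2)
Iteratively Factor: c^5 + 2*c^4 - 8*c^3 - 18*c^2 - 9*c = (c + 1)*(c^4 + c^3 - 9*c^2 - 9*c) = c*(c + 1)*(c^3 + c^2 - 9*c - 9) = c*(c + 1)^2*(c^2 - 9) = c*(c + 1)^2*(c + 3)*(c - 3)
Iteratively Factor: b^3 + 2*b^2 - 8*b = (b)*(b^2 + 2*b - 8) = b*(b + 4)*(b - 2)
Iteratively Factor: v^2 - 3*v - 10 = (v - 5)*(v + 2)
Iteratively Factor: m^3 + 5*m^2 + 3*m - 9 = (m + 3)*(m^2 + 2*m - 3) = (m - 1)*(m + 3)*(m + 3)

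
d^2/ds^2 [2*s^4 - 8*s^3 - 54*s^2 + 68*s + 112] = 24*s^2 - 48*s - 108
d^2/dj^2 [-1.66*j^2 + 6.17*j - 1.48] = -3.32000000000000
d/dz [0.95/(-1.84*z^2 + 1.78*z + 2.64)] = (3.496*z - 1.691)/(-1.84*z^2 + 1.78*z + 2.64)^2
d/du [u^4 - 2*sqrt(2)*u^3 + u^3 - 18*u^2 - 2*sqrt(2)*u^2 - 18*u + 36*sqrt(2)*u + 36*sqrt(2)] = 4*u^3 - 6*sqrt(2)*u^2 + 3*u^2 - 36*u - 4*sqrt(2)*u - 18 + 36*sqrt(2)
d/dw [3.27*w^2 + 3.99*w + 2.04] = 6.54*w + 3.99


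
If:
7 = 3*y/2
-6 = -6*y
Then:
No Solution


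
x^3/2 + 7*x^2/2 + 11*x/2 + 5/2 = (x/2 + 1/2)*(x + 1)*(x + 5)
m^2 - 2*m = m*(m - 2)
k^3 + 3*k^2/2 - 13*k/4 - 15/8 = (k - 3/2)*(k + 1/2)*(k + 5/2)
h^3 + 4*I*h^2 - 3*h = h*(h + I)*(h + 3*I)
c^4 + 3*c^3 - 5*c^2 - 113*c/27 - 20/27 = (c - 5/3)*(c + 1/3)^2*(c + 4)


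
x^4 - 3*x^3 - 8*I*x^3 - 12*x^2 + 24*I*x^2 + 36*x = x*(x - 3)*(x - 6*I)*(x - 2*I)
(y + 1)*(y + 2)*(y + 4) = y^3 + 7*y^2 + 14*y + 8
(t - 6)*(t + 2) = t^2 - 4*t - 12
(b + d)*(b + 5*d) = b^2 + 6*b*d + 5*d^2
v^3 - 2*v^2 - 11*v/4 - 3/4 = (v - 3)*(v + 1/2)^2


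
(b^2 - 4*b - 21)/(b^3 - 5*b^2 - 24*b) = (b - 7)/(b*(b - 8))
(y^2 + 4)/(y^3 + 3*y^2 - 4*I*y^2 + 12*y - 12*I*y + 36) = (y - 2*I)/(y^2 + y*(3 - 6*I) - 18*I)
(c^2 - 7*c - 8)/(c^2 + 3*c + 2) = (c - 8)/(c + 2)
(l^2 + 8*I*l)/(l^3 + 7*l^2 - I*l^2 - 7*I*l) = (l + 8*I)/(l^2 + l*(7 - I) - 7*I)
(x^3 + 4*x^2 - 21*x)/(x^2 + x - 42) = x*(x - 3)/(x - 6)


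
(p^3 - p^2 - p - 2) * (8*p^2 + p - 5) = 8*p^5 - 7*p^4 - 14*p^3 - 12*p^2 + 3*p + 10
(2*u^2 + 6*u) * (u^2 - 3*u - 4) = 2*u^4 - 26*u^2 - 24*u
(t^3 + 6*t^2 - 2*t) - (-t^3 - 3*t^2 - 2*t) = 2*t^3 + 9*t^2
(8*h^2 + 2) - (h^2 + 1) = 7*h^2 + 1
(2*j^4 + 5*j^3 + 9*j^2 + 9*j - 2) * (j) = 2*j^5 + 5*j^4 + 9*j^3 + 9*j^2 - 2*j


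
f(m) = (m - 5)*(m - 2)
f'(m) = 2*m - 7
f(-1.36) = 21.37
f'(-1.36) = -9.72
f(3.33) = -2.22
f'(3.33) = -0.34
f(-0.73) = 15.64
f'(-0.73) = -8.46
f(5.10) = 0.31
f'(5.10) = 3.20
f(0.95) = 4.25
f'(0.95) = -5.10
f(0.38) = 7.48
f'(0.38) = -6.24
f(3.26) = -2.19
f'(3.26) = -0.48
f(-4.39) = 60.00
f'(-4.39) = -15.78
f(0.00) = 10.00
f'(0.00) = -7.00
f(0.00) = 10.00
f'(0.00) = -7.00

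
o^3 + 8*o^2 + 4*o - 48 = (o - 2)*(o + 4)*(o + 6)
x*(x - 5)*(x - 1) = x^3 - 6*x^2 + 5*x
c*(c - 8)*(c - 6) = c^3 - 14*c^2 + 48*c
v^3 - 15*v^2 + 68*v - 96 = (v - 8)*(v - 4)*(v - 3)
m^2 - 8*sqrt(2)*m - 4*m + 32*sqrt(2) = (m - 4)*(m - 8*sqrt(2))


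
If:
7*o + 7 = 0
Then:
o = -1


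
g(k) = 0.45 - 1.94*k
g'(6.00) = -1.94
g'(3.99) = -1.94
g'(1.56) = -1.94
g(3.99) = -7.29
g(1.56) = -2.58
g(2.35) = -4.11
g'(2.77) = -1.94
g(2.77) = -4.92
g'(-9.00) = -1.94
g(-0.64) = 1.69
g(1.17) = -1.82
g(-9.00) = 17.91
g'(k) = -1.94000000000000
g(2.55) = -4.50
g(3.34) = -6.03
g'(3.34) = -1.94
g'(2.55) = -1.94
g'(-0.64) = -1.94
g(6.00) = -11.19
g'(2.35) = -1.94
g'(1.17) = -1.94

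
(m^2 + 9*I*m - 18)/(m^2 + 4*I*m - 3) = (m + 6*I)/(m + I)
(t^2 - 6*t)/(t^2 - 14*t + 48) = t/(t - 8)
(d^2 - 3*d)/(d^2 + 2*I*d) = (d - 3)/(d + 2*I)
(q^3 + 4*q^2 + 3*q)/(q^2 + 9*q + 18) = q*(q + 1)/(q + 6)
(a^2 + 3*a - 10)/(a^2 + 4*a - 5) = (a - 2)/(a - 1)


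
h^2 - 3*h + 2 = (h - 2)*(h - 1)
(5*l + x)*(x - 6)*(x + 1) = 5*l*x^2 - 25*l*x - 30*l + x^3 - 5*x^2 - 6*x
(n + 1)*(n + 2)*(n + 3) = n^3 + 6*n^2 + 11*n + 6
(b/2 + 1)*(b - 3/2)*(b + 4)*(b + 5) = b^4/2 + 19*b^3/4 + 43*b^2/4 - 17*b/2 - 30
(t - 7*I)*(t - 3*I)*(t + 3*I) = t^3 - 7*I*t^2 + 9*t - 63*I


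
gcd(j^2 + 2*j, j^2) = j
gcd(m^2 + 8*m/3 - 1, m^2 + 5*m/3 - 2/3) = m - 1/3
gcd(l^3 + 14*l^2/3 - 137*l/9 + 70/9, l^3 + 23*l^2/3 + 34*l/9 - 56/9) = l^2 + 19*l/3 - 14/3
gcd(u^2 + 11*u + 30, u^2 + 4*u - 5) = u + 5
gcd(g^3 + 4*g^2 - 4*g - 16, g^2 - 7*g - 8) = 1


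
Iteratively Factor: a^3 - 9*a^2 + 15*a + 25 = (a + 1)*(a^2 - 10*a + 25) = (a - 5)*(a + 1)*(a - 5)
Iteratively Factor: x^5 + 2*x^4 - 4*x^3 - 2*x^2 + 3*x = (x + 3)*(x^4 - x^3 - x^2 + x) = (x + 1)*(x + 3)*(x^3 - 2*x^2 + x) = x*(x + 1)*(x + 3)*(x^2 - 2*x + 1) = x*(x - 1)*(x + 1)*(x + 3)*(x - 1)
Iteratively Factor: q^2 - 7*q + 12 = (q - 3)*(q - 4)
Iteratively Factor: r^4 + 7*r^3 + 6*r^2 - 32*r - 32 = (r + 4)*(r^3 + 3*r^2 - 6*r - 8) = (r + 1)*(r + 4)*(r^2 + 2*r - 8) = (r - 2)*(r + 1)*(r + 4)*(r + 4)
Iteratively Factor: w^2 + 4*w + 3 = (w + 3)*(w + 1)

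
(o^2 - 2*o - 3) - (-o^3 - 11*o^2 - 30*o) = o^3 + 12*o^2 + 28*o - 3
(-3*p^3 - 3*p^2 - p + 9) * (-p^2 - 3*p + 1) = 3*p^5 + 12*p^4 + 7*p^3 - 9*p^2 - 28*p + 9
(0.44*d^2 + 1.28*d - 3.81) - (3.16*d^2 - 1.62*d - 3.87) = -2.72*d^2 + 2.9*d + 0.0600000000000001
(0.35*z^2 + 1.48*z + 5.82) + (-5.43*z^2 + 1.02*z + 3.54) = -5.08*z^2 + 2.5*z + 9.36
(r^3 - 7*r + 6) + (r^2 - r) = r^3 + r^2 - 8*r + 6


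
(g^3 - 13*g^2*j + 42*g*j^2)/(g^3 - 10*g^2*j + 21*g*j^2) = (g - 6*j)/(g - 3*j)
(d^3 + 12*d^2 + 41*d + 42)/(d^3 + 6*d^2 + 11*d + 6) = (d + 7)/(d + 1)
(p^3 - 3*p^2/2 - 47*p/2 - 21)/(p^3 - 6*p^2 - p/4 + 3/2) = 2*(2*p^2 + 9*p + 7)/(4*p^2 - 1)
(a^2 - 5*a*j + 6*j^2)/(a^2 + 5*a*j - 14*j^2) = (a - 3*j)/(a + 7*j)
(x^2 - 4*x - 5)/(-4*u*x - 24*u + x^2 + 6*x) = (-x^2 + 4*x + 5)/(4*u*x + 24*u - x^2 - 6*x)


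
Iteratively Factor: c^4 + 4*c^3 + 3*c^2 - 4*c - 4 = (c + 2)*(c^3 + 2*c^2 - c - 2) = (c + 2)^2*(c^2 - 1) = (c - 1)*(c + 2)^2*(c + 1)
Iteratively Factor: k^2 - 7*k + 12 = (k - 3)*(k - 4)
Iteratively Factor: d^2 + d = (d + 1)*(d)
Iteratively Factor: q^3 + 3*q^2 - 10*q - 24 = (q + 2)*(q^2 + q - 12) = (q - 3)*(q + 2)*(q + 4)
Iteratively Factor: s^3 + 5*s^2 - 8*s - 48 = (s - 3)*(s^2 + 8*s + 16) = (s - 3)*(s + 4)*(s + 4)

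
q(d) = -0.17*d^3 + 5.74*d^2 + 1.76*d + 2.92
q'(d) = -0.51*d^2 + 11.48*d + 1.76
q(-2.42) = 34.69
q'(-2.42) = -29.01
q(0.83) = 8.24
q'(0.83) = 10.94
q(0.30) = 3.96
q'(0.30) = 5.16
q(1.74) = 22.47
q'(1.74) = 20.19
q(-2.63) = 41.09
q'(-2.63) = -31.96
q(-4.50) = 126.73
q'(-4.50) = -60.23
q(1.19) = 12.86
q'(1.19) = 14.70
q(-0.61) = 4.02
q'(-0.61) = -5.43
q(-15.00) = 1841.77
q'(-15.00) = -285.19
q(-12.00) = 1102.12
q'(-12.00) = -209.44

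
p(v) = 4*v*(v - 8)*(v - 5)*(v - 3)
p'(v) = 4*v*(v - 8)*(v - 5) + 4*v*(v - 8)*(v - 3) + 4*v*(v - 5)*(v - 3) + 4*(v - 8)*(v - 5)*(v - 3) = 16*v^3 - 192*v^2 + 632*v - 480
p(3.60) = 53.22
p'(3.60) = 53.38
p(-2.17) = 3272.28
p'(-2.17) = -2919.04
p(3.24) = 26.06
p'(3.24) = 96.34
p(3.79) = 61.01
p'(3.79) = 28.41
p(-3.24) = 7490.02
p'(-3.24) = -5087.41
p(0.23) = -94.45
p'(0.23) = -344.60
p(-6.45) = 40338.97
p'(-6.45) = -16837.46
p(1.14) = -224.59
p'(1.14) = 14.66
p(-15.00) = 496800.00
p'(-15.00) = -107160.00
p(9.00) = 864.00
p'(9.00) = 1320.00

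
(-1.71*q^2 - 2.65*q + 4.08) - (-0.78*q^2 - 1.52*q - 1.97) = -0.93*q^2 - 1.13*q + 6.05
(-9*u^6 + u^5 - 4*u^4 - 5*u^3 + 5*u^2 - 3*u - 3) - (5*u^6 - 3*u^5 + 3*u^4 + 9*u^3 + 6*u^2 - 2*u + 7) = -14*u^6 + 4*u^5 - 7*u^4 - 14*u^3 - u^2 - u - 10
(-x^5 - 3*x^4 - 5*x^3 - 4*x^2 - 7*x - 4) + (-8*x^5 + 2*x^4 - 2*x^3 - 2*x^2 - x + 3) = -9*x^5 - x^4 - 7*x^3 - 6*x^2 - 8*x - 1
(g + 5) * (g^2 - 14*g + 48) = g^3 - 9*g^2 - 22*g + 240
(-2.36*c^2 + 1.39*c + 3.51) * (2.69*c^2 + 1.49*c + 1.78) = -6.3484*c^4 + 0.2227*c^3 + 7.3122*c^2 + 7.7041*c + 6.2478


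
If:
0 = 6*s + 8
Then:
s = -4/3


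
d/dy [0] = 0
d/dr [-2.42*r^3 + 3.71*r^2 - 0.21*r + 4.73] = -7.26*r^2 + 7.42*r - 0.21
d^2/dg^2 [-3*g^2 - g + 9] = -6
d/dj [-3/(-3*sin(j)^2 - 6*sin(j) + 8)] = -18*(sin(j) + 1)*cos(j)/(3*sin(j)^2 + 6*sin(j) - 8)^2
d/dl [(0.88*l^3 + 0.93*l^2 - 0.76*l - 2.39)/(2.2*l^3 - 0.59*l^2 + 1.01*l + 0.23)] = (-2.5652*l^4 + 5.1216*l^3 + 16.8721*l^2 - 2.3924*l + 2.2391)/(4.84*l^6 - 2.596*l^5 + 4.7921*l^4 - 0.1798*l^3 + 0.7487*l^2 + 0.4646*l + 0.0529)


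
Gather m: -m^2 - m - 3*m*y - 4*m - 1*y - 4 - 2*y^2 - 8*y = -m^2 + m*(-3*y - 5) - 2*y^2 - 9*y - 4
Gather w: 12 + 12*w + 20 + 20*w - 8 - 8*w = 24*w + 24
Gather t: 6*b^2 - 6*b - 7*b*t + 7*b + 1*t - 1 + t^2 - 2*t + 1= 6*b^2 + b + t^2 + t*(-7*b - 1)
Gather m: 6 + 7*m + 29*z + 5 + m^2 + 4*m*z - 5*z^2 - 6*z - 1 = m^2 + m*(4*z + 7) - 5*z^2 + 23*z + 10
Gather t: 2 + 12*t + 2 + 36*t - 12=48*t - 8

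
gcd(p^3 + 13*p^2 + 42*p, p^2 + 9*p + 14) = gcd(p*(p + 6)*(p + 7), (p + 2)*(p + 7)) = p + 7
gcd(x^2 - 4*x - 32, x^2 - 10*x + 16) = x - 8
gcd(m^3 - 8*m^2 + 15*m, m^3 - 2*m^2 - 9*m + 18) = m - 3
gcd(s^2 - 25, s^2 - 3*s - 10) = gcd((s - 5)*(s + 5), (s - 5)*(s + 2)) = s - 5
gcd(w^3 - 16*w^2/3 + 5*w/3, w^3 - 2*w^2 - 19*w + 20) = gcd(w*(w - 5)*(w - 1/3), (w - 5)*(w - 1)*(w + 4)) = w - 5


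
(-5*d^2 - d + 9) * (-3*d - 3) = 15*d^3 + 18*d^2 - 24*d - 27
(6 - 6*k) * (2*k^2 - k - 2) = -12*k^3 + 18*k^2 + 6*k - 12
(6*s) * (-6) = -36*s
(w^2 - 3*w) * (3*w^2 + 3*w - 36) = 3*w^4 - 6*w^3 - 45*w^2 + 108*w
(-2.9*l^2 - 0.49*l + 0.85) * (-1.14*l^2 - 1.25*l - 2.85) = 3.306*l^4 + 4.1836*l^3 + 7.9085*l^2 + 0.334*l - 2.4225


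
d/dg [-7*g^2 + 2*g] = 2 - 14*g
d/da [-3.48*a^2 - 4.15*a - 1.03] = -6.96*a - 4.15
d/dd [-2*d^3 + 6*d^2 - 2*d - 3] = -6*d^2 + 12*d - 2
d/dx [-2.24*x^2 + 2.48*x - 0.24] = 2.48 - 4.48*x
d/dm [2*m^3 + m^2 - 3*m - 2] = 6*m^2 + 2*m - 3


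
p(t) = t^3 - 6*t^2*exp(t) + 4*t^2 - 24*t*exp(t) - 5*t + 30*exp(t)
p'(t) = -6*t^2*exp(t) + 3*t^2 - 36*t*exp(t) + 8*t + 6*exp(t) - 5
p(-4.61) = 10.22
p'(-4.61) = 22.32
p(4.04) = -9259.05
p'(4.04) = -13412.56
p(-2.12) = 25.52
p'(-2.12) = -1.83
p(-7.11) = -121.75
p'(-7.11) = 89.74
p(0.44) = 27.04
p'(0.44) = -17.98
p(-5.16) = -5.12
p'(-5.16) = 33.78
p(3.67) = -5366.87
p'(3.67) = -8057.76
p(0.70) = 19.46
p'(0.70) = -42.51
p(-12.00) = -1092.00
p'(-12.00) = 331.00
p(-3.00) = 26.39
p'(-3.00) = 0.99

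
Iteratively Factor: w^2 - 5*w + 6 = (w - 2)*(w - 3)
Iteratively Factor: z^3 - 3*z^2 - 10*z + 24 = (z - 4)*(z^2 + z - 6) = (z - 4)*(z - 2)*(z + 3)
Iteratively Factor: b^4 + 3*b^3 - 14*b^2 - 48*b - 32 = (b + 4)*(b^3 - b^2 - 10*b - 8) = (b - 4)*(b + 4)*(b^2 + 3*b + 2) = (b - 4)*(b + 1)*(b + 4)*(b + 2)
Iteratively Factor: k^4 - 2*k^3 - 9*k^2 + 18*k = (k - 2)*(k^3 - 9*k) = (k - 2)*(k + 3)*(k^2 - 3*k) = k*(k - 2)*(k + 3)*(k - 3)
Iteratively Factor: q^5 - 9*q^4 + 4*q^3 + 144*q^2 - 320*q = (q - 5)*(q^4 - 4*q^3 - 16*q^2 + 64*q) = (q - 5)*(q + 4)*(q^3 - 8*q^2 + 16*q) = q*(q - 5)*(q + 4)*(q^2 - 8*q + 16) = q*(q - 5)*(q - 4)*(q + 4)*(q - 4)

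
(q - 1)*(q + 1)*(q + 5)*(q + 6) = q^4 + 11*q^3 + 29*q^2 - 11*q - 30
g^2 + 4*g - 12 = (g - 2)*(g + 6)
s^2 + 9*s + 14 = (s + 2)*(s + 7)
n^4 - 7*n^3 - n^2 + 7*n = n*(n - 7)*(n - 1)*(n + 1)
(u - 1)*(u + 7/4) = u^2 + 3*u/4 - 7/4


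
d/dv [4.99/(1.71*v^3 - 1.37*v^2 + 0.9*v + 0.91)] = (-25.5987*v^2 + 13.6726*v - 4.491)/(1.71*v^3 - 1.37*v^2 + 0.9*v + 0.91)^2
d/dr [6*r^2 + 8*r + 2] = 12*r + 8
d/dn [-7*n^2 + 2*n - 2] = 2 - 14*n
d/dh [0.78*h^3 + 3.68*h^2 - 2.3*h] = 2.34*h^2 + 7.36*h - 2.3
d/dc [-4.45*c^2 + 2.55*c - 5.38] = 2.55 - 8.9*c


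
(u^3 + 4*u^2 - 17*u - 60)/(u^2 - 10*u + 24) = (u^2 + 8*u + 15)/(u - 6)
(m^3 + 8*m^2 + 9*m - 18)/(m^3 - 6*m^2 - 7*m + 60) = (m^2 + 5*m - 6)/(m^2 - 9*m + 20)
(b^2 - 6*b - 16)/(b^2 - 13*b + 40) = (b + 2)/(b - 5)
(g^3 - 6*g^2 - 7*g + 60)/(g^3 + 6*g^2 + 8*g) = (g^3 - 6*g^2 - 7*g + 60)/(g*(g^2 + 6*g + 8))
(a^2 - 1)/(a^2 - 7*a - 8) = (a - 1)/(a - 8)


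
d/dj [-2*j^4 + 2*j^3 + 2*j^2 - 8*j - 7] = -8*j^3 + 6*j^2 + 4*j - 8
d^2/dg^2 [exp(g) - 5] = exp(g)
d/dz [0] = 0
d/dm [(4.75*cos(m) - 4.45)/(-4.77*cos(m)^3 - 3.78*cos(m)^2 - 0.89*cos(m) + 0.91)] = (-45.315*cos(m)^3 + 45.7245*cos(m)^2 + 33.642*cos(m) - 0.362)*sin(m)/(22.7529*cos(m)^6 + 36.0612*cos(m)^5 + 22.779*cos(m)^4 - 1.953*cos(m)^3 - 6.0875*cos(m)^2 - 1.6198*cos(m) + 0.8281)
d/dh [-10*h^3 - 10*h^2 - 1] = 10*h*(-3*h - 2)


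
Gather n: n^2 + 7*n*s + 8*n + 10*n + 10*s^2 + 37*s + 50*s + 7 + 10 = n^2 + n*(7*s + 18) + 10*s^2 + 87*s + 17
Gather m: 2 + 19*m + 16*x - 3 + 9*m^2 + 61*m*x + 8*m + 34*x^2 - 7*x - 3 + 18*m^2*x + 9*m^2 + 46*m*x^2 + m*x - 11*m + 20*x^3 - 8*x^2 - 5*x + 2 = m^2*(18*x + 18) + m*(46*x^2 + 62*x + 16) + 20*x^3 + 26*x^2 + 4*x - 2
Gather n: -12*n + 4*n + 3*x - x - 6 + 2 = -8*n + 2*x - 4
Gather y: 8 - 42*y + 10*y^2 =10*y^2 - 42*y + 8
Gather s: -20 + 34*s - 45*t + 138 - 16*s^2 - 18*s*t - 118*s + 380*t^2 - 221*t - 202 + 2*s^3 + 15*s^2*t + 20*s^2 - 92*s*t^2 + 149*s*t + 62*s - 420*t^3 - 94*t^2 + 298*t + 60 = 2*s^3 + s^2*(15*t + 4) + s*(-92*t^2 + 131*t - 22) - 420*t^3 + 286*t^2 + 32*t - 24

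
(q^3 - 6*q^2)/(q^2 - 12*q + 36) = q^2/(q - 6)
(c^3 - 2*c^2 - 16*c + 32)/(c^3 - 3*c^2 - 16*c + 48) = (c - 2)/(c - 3)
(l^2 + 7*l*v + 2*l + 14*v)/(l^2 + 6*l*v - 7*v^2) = (-l - 2)/(-l + v)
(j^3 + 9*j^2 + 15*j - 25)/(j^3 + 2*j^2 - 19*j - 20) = (j^2 + 4*j - 5)/(j^2 - 3*j - 4)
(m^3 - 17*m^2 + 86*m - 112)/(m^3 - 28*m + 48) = (m^2 - 15*m + 56)/(m^2 + 2*m - 24)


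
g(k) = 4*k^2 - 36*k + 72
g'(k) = 8*k - 36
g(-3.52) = 248.28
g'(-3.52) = -64.16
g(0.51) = 54.68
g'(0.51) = -31.92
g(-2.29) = 175.42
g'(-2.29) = -54.32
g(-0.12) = 76.38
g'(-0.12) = -36.96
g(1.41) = 29.19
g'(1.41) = -24.72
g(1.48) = 27.48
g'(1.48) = -24.16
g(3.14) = -1.60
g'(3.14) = -10.88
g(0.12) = 67.74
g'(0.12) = -35.04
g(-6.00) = 432.00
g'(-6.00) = -84.00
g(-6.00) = 432.00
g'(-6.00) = -84.00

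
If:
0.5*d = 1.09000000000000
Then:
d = 2.18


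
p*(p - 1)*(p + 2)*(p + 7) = p^4 + 8*p^3 + 5*p^2 - 14*p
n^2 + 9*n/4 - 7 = (n - 7/4)*(n + 4)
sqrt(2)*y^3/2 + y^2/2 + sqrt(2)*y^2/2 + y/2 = y*(y + sqrt(2)/2)*(sqrt(2)*y/2 + sqrt(2)/2)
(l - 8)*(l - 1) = l^2 - 9*l + 8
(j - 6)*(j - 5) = j^2 - 11*j + 30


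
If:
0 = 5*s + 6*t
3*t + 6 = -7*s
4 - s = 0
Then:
No Solution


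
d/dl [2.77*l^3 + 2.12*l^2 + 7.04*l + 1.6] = 8.31*l^2 + 4.24*l + 7.04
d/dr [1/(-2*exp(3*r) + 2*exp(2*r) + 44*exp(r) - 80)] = (3*exp(2*r)/2 - exp(r) - 11)*exp(r)/(exp(3*r) - exp(2*r) - 22*exp(r) + 40)^2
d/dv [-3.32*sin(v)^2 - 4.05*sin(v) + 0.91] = -(6.64*sin(v) + 4.05)*cos(v)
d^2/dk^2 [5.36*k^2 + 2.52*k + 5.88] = 10.7200000000000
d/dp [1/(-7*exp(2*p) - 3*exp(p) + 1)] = (14*exp(p) + 3)*exp(p)/(7*exp(2*p) + 3*exp(p) - 1)^2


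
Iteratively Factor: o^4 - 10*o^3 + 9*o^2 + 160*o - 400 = (o - 5)*(o^3 - 5*o^2 - 16*o + 80) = (o - 5)^2*(o^2 - 16) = (o - 5)^2*(o + 4)*(o - 4)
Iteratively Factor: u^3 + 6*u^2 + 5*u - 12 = (u + 4)*(u^2 + 2*u - 3) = (u - 1)*(u + 4)*(u + 3)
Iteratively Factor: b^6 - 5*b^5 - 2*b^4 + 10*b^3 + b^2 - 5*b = (b - 1)*(b^5 - 4*b^4 - 6*b^3 + 4*b^2 + 5*b) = (b - 5)*(b - 1)*(b^4 + b^3 - b^2 - b) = b*(b - 5)*(b - 1)*(b^3 + b^2 - b - 1) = b*(b - 5)*(b - 1)*(b + 1)*(b^2 - 1) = b*(b - 5)*(b - 1)^2*(b + 1)*(b + 1)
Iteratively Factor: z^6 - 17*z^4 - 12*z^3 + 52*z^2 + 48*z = (z + 3)*(z^5 - 3*z^4 - 8*z^3 + 12*z^2 + 16*z) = z*(z + 3)*(z^4 - 3*z^3 - 8*z^2 + 12*z + 16) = z*(z + 1)*(z + 3)*(z^3 - 4*z^2 - 4*z + 16) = z*(z + 1)*(z + 2)*(z + 3)*(z^2 - 6*z + 8) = z*(z - 2)*(z + 1)*(z + 2)*(z + 3)*(z - 4)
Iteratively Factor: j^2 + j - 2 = (j + 2)*(j - 1)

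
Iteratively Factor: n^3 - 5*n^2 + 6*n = (n)*(n^2 - 5*n + 6) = n*(n - 2)*(n - 3)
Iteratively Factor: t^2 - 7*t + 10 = (t - 2)*(t - 5)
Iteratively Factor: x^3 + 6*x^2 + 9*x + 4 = (x + 4)*(x^2 + 2*x + 1) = (x + 1)*(x + 4)*(x + 1)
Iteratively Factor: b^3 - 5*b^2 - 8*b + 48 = (b + 3)*(b^2 - 8*b + 16) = (b - 4)*(b + 3)*(b - 4)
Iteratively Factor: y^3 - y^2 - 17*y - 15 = (y + 3)*(y^2 - 4*y - 5) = (y - 5)*(y + 3)*(y + 1)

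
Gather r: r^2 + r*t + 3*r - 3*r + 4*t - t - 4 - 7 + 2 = r^2 + r*t + 3*t - 9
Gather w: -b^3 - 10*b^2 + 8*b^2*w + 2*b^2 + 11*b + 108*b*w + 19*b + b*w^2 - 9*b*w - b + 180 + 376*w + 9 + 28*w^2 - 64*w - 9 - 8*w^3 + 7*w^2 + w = -b^3 - 8*b^2 + 29*b - 8*w^3 + w^2*(b + 35) + w*(8*b^2 + 99*b + 313) + 180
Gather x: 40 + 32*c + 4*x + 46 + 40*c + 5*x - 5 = 72*c + 9*x + 81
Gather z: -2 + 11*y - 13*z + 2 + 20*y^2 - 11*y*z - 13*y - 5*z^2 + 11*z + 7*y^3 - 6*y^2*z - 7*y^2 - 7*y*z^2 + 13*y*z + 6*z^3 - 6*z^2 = 7*y^3 + 13*y^2 - 2*y + 6*z^3 + z^2*(-7*y - 11) + z*(-6*y^2 + 2*y - 2)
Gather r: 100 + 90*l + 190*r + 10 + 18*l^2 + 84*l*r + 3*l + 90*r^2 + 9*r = 18*l^2 + 93*l + 90*r^2 + r*(84*l + 199) + 110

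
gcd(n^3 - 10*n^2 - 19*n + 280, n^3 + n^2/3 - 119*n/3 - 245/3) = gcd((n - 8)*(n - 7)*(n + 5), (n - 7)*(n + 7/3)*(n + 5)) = n^2 - 2*n - 35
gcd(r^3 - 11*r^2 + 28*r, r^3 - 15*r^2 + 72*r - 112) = r^2 - 11*r + 28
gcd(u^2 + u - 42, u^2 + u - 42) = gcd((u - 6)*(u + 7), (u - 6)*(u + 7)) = u^2 + u - 42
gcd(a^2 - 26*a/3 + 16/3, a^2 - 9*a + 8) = a - 8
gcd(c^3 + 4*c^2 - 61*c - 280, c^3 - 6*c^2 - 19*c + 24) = c - 8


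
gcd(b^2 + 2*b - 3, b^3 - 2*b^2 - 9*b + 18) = b + 3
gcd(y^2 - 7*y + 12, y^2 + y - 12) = y - 3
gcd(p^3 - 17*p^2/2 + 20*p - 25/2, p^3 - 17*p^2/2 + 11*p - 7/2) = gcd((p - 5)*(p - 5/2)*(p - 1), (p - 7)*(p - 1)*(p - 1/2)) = p - 1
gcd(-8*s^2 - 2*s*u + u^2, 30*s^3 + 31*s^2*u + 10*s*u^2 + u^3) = 2*s + u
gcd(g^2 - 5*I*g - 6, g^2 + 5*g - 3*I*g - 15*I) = g - 3*I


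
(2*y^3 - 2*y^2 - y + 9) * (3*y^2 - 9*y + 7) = 6*y^5 - 24*y^4 + 29*y^3 + 22*y^2 - 88*y + 63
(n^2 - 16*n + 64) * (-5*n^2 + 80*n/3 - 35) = -5*n^4 + 320*n^3/3 - 2345*n^2/3 + 6800*n/3 - 2240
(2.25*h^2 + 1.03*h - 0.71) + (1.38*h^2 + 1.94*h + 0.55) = 3.63*h^2 + 2.97*h - 0.16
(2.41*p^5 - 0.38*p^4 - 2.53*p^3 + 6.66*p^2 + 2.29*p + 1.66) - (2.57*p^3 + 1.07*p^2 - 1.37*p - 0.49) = 2.41*p^5 - 0.38*p^4 - 5.1*p^3 + 5.59*p^2 + 3.66*p + 2.15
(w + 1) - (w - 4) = 5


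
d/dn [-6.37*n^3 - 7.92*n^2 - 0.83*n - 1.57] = -19.11*n^2 - 15.84*n - 0.83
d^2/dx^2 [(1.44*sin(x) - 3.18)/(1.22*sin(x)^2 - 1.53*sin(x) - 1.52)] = (-2.143296*sin(x)^5 + 16.244544*sin(x)^4 - 29.542788*sin(x)^3 + 5.98222199999999*sin(x)^2 + 40.91436*sin(x) - 33.379836)/(1.815848*sin(x)^6 - 6.831756*sin(x)^5 + 1.78059*sin(x)^4 + 13.441815*sin(x)^3 - 2.21844*sin(x)^2 - 10.604736*sin(x) - 3.511808)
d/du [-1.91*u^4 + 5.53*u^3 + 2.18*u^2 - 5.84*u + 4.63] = -7.64*u^3 + 16.59*u^2 + 4.36*u - 5.84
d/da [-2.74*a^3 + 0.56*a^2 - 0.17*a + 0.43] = -8.22*a^2 + 1.12*a - 0.17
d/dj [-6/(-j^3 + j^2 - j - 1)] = 6*(-3*j^2 + 2*j - 1)/(j^3 - j^2 + j + 1)^2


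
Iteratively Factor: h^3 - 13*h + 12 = (h - 3)*(h^2 + 3*h - 4) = (h - 3)*(h - 1)*(h + 4)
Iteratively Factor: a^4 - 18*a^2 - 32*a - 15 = (a + 1)*(a^3 - a^2 - 17*a - 15) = (a - 5)*(a + 1)*(a^2 + 4*a + 3) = (a - 5)*(a + 1)*(a + 3)*(a + 1)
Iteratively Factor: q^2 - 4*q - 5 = (q + 1)*(q - 5)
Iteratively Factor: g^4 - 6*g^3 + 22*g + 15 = (g - 3)*(g^3 - 3*g^2 - 9*g - 5) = (g - 3)*(g + 1)*(g^2 - 4*g - 5) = (g - 3)*(g + 1)^2*(g - 5)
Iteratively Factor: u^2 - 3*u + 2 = (u - 1)*(u - 2)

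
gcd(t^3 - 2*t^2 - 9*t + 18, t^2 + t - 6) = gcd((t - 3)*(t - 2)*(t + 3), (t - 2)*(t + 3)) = t^2 + t - 6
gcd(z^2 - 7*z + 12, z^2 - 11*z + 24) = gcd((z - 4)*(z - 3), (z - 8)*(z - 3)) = z - 3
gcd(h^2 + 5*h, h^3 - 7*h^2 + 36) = 1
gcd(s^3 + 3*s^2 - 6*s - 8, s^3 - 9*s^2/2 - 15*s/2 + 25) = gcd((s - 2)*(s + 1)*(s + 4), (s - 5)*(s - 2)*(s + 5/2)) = s - 2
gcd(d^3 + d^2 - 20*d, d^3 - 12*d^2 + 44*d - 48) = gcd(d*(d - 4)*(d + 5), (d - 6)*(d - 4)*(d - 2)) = d - 4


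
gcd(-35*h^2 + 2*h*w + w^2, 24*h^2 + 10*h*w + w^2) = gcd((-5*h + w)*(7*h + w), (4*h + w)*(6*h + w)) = 1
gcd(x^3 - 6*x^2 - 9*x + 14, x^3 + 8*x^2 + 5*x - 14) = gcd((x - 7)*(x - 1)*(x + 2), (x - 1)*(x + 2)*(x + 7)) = x^2 + x - 2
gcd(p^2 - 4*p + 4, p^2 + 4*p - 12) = p - 2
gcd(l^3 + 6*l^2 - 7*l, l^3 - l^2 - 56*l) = l^2 + 7*l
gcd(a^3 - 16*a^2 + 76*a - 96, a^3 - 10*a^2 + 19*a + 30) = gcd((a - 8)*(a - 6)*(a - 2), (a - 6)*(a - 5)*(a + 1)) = a - 6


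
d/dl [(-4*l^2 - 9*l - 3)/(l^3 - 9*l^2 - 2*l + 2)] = 2*(2*l^4 + 9*l^3 - 32*l^2 - 35*l - 12)/(l^6 - 18*l^5 + 77*l^4 + 40*l^3 - 32*l^2 - 8*l + 4)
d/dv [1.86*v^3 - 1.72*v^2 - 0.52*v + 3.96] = 5.58*v^2 - 3.44*v - 0.52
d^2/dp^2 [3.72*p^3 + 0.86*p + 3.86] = 22.32*p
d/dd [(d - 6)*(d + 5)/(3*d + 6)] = (d^2 + 4*d + 28)/(3*(d^2 + 4*d + 4))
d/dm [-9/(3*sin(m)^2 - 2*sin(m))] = 18*(3/tan(m) - cos(m)/sin(m)^2)/(3*sin(m) - 2)^2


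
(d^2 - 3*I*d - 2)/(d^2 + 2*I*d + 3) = (d - 2*I)/(d + 3*I)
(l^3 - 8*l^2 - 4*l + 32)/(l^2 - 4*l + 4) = (l^2 - 6*l - 16)/(l - 2)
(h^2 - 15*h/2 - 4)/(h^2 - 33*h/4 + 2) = 2*(2*h + 1)/(4*h - 1)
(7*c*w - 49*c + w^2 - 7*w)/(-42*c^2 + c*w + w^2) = (w - 7)/(-6*c + w)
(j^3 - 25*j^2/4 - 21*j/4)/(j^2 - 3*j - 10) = j*(-4*j^2 + 25*j + 21)/(4*(-j^2 + 3*j + 10))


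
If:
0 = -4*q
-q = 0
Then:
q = 0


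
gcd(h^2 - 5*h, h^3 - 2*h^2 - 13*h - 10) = h - 5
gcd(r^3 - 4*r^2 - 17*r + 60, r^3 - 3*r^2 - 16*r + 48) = r^2 + r - 12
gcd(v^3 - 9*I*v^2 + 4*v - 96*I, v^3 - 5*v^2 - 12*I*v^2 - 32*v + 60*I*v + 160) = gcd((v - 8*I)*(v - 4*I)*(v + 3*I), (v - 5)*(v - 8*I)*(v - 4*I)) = v^2 - 12*I*v - 32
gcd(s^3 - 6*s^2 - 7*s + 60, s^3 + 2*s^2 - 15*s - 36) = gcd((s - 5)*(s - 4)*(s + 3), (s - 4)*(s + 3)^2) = s^2 - s - 12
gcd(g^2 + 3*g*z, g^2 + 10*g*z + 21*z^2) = g + 3*z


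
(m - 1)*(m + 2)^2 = m^3 + 3*m^2 - 4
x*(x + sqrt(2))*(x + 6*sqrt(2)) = x^3 + 7*sqrt(2)*x^2 + 12*x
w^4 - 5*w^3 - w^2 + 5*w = w*(w - 5)*(w - 1)*(w + 1)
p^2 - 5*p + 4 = (p - 4)*(p - 1)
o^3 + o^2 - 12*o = o*(o - 3)*(o + 4)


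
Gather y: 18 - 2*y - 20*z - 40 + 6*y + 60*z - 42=4*y + 40*z - 64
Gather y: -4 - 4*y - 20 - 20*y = -24*y - 24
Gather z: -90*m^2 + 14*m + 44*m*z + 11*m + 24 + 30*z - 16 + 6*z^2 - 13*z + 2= -90*m^2 + 25*m + 6*z^2 + z*(44*m + 17) + 10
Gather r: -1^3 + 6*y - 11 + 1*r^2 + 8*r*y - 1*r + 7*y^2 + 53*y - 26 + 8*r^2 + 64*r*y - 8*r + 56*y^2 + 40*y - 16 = 9*r^2 + r*(72*y - 9) + 63*y^2 + 99*y - 54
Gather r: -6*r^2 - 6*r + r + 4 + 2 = -6*r^2 - 5*r + 6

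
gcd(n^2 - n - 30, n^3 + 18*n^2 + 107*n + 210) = n + 5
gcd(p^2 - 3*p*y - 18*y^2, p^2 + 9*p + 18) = 1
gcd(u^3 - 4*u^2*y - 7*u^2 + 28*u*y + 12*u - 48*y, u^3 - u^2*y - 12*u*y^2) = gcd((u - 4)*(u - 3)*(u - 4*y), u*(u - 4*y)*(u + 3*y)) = -u + 4*y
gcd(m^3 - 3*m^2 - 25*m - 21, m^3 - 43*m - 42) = m^2 - 6*m - 7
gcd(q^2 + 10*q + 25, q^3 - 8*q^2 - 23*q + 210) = q + 5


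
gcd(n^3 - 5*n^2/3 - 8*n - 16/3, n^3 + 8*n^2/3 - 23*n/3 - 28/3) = n + 1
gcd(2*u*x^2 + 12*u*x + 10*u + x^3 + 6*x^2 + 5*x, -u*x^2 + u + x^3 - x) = x + 1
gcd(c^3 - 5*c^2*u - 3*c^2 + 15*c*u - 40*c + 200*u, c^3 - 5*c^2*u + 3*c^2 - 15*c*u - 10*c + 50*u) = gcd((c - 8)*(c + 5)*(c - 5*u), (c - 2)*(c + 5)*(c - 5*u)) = -c^2 + 5*c*u - 5*c + 25*u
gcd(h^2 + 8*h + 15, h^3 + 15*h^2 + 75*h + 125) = h + 5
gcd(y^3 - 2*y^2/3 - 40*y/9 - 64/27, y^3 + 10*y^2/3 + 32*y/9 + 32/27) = y^2 + 2*y + 8/9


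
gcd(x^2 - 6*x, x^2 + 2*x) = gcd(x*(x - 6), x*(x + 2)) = x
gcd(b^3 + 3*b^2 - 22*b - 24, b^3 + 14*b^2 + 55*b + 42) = b^2 + 7*b + 6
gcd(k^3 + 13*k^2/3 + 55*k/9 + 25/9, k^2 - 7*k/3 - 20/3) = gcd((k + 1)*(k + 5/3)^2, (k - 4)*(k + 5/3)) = k + 5/3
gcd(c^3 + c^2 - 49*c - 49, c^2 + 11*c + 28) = c + 7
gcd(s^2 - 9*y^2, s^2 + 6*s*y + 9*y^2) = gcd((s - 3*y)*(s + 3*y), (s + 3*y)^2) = s + 3*y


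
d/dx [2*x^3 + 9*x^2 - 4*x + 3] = 6*x^2 + 18*x - 4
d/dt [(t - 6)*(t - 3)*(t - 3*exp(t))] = -3*t^2*exp(t) + 3*t^2 + 21*t*exp(t) - 18*t - 27*exp(t) + 18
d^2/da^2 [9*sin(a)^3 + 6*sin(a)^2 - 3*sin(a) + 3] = -81*sin(a)^3 - 24*sin(a)^2 + 57*sin(a) + 12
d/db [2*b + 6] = 2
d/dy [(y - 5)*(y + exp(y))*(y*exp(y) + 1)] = (y - 5)*(y + 1)*(y + exp(y))*exp(y) + (y - 5)*(y*exp(y) + 1)*(exp(y) + 1) + (y + exp(y))*(y*exp(y) + 1)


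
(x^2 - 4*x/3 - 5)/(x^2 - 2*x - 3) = (x + 5/3)/(x + 1)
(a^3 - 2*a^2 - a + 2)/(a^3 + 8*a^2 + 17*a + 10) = (a^2 - 3*a + 2)/(a^2 + 7*a + 10)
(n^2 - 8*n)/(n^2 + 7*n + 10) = n*(n - 8)/(n^2 + 7*n + 10)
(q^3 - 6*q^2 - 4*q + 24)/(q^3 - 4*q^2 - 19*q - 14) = (q^2 - 8*q + 12)/(q^2 - 6*q - 7)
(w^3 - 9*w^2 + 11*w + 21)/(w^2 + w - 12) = (w^2 - 6*w - 7)/(w + 4)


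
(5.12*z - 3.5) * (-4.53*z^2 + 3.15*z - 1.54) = -23.1936*z^3 + 31.983*z^2 - 18.9098*z + 5.39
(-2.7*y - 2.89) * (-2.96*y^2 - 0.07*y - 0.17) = 7.992*y^3 + 8.7434*y^2 + 0.6613*y + 0.4913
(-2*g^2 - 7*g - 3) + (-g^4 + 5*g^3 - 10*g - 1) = -g^4 + 5*g^3 - 2*g^2 - 17*g - 4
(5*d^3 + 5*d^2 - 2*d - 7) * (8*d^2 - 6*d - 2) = 40*d^5 + 10*d^4 - 56*d^3 - 54*d^2 + 46*d + 14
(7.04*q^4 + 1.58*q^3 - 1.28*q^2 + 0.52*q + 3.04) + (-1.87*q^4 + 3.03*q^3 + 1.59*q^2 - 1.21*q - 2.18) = 5.17*q^4 + 4.61*q^3 + 0.31*q^2 - 0.69*q + 0.86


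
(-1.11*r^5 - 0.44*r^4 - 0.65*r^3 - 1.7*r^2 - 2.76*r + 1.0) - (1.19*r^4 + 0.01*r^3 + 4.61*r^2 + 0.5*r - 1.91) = -1.11*r^5 - 1.63*r^4 - 0.66*r^3 - 6.31*r^2 - 3.26*r + 2.91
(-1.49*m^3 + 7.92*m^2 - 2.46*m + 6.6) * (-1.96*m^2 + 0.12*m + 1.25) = 2.9204*m^5 - 15.702*m^4 + 3.9095*m^3 - 3.3312*m^2 - 2.283*m + 8.25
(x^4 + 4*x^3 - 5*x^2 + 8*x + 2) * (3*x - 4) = 3*x^5 + 8*x^4 - 31*x^3 + 44*x^2 - 26*x - 8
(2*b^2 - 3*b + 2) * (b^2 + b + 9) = 2*b^4 - b^3 + 17*b^2 - 25*b + 18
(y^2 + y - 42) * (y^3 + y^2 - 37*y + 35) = y^5 + 2*y^4 - 78*y^3 - 44*y^2 + 1589*y - 1470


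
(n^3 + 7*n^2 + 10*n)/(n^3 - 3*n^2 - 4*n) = (n^2 + 7*n + 10)/(n^2 - 3*n - 4)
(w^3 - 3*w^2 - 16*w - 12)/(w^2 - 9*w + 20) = (w^3 - 3*w^2 - 16*w - 12)/(w^2 - 9*w + 20)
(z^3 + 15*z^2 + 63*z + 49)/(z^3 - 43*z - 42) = (z^2 + 14*z + 49)/(z^2 - z - 42)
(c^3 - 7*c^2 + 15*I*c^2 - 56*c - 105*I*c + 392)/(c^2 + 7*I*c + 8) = (c^2 + 7*c*(-1 + I) - 49*I)/(c - I)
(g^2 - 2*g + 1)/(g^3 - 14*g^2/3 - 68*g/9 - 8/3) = 9*(-g^2 + 2*g - 1)/(-9*g^3 + 42*g^2 + 68*g + 24)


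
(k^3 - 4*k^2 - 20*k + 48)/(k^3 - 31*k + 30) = (k^3 - 4*k^2 - 20*k + 48)/(k^3 - 31*k + 30)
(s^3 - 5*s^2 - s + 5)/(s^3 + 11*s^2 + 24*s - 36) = (s^2 - 4*s - 5)/(s^2 + 12*s + 36)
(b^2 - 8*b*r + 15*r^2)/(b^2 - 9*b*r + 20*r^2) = (-b + 3*r)/(-b + 4*r)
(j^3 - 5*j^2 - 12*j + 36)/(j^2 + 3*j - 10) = (j^2 - 3*j - 18)/(j + 5)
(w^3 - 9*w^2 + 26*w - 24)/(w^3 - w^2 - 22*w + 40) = (w - 3)/(w + 5)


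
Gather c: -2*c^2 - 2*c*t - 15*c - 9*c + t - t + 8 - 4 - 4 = -2*c^2 + c*(-2*t - 24)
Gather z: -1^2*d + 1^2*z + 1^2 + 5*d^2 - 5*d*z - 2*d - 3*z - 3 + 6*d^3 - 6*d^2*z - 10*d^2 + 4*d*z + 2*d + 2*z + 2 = 6*d^3 - 5*d^2 - d + z*(-6*d^2 - d)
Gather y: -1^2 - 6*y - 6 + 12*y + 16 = 6*y + 9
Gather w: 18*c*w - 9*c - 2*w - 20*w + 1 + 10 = -9*c + w*(18*c - 22) + 11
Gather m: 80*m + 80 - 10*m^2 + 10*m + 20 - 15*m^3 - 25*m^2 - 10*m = -15*m^3 - 35*m^2 + 80*m + 100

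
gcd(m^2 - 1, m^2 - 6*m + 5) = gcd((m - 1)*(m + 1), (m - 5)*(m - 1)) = m - 1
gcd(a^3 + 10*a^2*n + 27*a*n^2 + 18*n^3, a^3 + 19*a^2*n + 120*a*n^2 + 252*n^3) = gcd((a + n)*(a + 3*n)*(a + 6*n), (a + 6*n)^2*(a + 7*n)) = a + 6*n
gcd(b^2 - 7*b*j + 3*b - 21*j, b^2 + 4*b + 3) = b + 3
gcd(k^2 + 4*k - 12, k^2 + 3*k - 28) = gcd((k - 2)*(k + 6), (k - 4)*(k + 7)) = 1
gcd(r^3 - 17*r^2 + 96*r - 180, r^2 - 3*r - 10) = r - 5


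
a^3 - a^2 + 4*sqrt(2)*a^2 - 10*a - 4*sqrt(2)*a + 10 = (a - 1)*(a - sqrt(2))*(a + 5*sqrt(2))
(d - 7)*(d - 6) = d^2 - 13*d + 42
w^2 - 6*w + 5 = (w - 5)*(w - 1)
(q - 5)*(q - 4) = q^2 - 9*q + 20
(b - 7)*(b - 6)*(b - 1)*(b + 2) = b^4 - 12*b^3 + 27*b^2 + 68*b - 84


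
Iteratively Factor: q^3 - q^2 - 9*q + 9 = (q - 1)*(q^2 - 9) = (q - 3)*(q - 1)*(q + 3)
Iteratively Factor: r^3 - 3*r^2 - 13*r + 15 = (r - 5)*(r^2 + 2*r - 3) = (r - 5)*(r + 3)*(r - 1)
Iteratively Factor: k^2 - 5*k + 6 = (k - 3)*(k - 2)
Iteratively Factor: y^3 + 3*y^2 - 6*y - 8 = (y + 4)*(y^2 - y - 2) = (y - 2)*(y + 4)*(y + 1)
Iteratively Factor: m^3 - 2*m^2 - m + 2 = (m - 1)*(m^2 - m - 2) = (m - 2)*(m - 1)*(m + 1)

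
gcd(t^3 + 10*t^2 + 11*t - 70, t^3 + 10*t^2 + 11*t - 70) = t^3 + 10*t^2 + 11*t - 70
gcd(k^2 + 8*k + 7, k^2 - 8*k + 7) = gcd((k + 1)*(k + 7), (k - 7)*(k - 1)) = 1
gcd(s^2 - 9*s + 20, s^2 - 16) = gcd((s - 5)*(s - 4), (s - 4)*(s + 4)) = s - 4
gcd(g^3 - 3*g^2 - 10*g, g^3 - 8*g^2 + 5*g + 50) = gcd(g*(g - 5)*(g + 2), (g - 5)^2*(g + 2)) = g^2 - 3*g - 10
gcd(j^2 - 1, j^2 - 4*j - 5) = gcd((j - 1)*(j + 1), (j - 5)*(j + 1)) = j + 1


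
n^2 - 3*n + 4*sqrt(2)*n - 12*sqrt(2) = (n - 3)*(n + 4*sqrt(2))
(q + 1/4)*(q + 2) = q^2 + 9*q/4 + 1/2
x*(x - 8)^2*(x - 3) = x^4 - 19*x^3 + 112*x^2 - 192*x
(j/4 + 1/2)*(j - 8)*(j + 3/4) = j^3/4 - 21*j^2/16 - 41*j/8 - 3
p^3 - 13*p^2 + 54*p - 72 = (p - 6)*(p - 4)*(p - 3)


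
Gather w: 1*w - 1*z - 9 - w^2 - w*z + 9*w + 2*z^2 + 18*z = -w^2 + w*(10 - z) + 2*z^2 + 17*z - 9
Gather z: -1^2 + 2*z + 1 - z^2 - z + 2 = -z^2 + z + 2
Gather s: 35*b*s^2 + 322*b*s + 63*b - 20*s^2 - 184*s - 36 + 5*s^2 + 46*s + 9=63*b + s^2*(35*b - 15) + s*(322*b - 138) - 27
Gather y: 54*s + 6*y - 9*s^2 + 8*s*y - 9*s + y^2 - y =-9*s^2 + 45*s + y^2 + y*(8*s + 5)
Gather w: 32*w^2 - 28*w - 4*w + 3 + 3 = 32*w^2 - 32*w + 6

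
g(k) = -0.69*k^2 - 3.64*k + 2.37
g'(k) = -1.38*k - 3.64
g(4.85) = -31.51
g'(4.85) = -10.33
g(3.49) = -18.74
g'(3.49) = -8.46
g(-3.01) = 7.07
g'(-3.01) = 0.51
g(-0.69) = 4.55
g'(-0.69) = -2.69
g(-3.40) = 6.77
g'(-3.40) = 1.05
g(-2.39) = 7.13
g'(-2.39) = -0.34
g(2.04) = -7.93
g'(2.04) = -6.46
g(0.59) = -0.02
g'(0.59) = -4.45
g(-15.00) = -98.28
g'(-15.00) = 17.06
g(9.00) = -86.28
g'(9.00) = -16.06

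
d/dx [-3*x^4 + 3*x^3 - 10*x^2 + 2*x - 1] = -12*x^3 + 9*x^2 - 20*x + 2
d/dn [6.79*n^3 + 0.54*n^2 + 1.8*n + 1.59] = 20.37*n^2 + 1.08*n + 1.8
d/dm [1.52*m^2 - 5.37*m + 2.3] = 3.04*m - 5.37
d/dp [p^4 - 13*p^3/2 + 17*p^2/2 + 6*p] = 4*p^3 - 39*p^2/2 + 17*p + 6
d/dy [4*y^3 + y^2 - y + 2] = 12*y^2 + 2*y - 1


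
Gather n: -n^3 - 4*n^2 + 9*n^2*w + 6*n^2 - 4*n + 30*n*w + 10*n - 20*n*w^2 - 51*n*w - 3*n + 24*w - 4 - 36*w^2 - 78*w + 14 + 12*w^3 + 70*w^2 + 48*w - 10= -n^3 + n^2*(9*w + 2) + n*(-20*w^2 - 21*w + 3) + 12*w^3 + 34*w^2 - 6*w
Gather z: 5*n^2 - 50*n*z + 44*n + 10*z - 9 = 5*n^2 + 44*n + z*(10 - 50*n) - 9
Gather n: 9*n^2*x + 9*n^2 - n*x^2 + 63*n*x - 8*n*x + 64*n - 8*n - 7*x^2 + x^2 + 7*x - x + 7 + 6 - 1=n^2*(9*x + 9) + n*(-x^2 + 55*x + 56) - 6*x^2 + 6*x + 12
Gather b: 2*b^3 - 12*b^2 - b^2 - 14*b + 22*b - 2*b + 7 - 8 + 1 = 2*b^3 - 13*b^2 + 6*b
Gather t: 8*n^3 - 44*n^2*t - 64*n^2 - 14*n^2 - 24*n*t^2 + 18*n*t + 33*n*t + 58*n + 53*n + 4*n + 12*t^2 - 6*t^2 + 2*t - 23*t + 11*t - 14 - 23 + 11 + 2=8*n^3 - 78*n^2 + 115*n + t^2*(6 - 24*n) + t*(-44*n^2 + 51*n - 10) - 24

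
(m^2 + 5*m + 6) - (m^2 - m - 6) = 6*m + 12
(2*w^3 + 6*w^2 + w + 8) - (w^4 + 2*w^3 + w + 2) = -w^4 + 6*w^2 + 6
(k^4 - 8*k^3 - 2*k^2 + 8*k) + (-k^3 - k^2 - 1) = k^4 - 9*k^3 - 3*k^2 + 8*k - 1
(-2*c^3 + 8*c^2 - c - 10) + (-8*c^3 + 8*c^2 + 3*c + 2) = -10*c^3 + 16*c^2 + 2*c - 8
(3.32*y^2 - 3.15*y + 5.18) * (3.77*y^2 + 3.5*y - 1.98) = 12.5164*y^4 - 0.2555*y^3 + 1.93*y^2 + 24.367*y - 10.2564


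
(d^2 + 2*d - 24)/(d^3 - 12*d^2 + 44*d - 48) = (d + 6)/(d^2 - 8*d + 12)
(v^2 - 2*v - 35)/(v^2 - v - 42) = (v + 5)/(v + 6)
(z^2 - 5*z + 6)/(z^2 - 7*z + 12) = (z - 2)/(z - 4)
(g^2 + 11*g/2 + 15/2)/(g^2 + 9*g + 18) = (g + 5/2)/(g + 6)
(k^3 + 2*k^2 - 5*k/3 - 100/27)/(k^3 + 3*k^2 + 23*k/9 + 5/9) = (9*k^2 + 3*k - 20)/(3*(3*k^2 + 4*k + 1))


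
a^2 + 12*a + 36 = (a + 6)^2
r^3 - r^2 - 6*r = r*(r - 3)*(r + 2)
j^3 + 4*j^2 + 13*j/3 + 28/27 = (j + 1/3)*(j + 4/3)*(j + 7/3)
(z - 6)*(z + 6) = z^2 - 36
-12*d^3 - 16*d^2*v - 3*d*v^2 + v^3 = (-6*d + v)*(d + v)*(2*d + v)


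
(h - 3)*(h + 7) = h^2 + 4*h - 21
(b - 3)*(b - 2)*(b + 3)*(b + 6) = b^4 + 4*b^3 - 21*b^2 - 36*b + 108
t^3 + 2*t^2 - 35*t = t*(t - 5)*(t + 7)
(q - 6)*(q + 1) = q^2 - 5*q - 6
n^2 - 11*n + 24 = (n - 8)*(n - 3)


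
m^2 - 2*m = m*(m - 2)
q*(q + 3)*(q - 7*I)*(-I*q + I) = -I*q^4 - 7*q^3 - 2*I*q^3 - 14*q^2 + 3*I*q^2 + 21*q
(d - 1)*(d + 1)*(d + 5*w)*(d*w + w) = d^4*w + 5*d^3*w^2 + d^3*w + 5*d^2*w^2 - d^2*w - 5*d*w^2 - d*w - 5*w^2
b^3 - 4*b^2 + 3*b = b*(b - 3)*(b - 1)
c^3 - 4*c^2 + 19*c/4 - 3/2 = (c - 2)*(c - 3/2)*(c - 1/2)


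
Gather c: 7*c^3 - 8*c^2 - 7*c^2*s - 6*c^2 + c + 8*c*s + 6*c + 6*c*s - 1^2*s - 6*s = 7*c^3 + c^2*(-7*s - 14) + c*(14*s + 7) - 7*s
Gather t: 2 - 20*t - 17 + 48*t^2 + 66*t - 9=48*t^2 + 46*t - 24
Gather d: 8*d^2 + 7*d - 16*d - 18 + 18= 8*d^2 - 9*d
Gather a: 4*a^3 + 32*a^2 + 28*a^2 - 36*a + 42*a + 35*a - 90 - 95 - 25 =4*a^3 + 60*a^2 + 41*a - 210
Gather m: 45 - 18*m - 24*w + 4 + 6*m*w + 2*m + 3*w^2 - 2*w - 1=m*(6*w - 16) + 3*w^2 - 26*w + 48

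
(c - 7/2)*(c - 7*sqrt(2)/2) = c^2 - 7*sqrt(2)*c/2 - 7*c/2 + 49*sqrt(2)/4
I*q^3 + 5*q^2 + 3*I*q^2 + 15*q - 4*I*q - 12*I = (q + 3)*(q - 4*I)*(I*q + 1)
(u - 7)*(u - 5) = u^2 - 12*u + 35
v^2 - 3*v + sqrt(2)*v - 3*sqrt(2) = (v - 3)*(v + sqrt(2))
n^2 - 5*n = n*(n - 5)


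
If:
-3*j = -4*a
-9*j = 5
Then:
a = -5/12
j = -5/9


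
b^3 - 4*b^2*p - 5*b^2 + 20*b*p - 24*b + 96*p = (b - 8)*(b + 3)*(b - 4*p)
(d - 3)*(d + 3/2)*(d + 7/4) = d^3 + d^2/4 - 57*d/8 - 63/8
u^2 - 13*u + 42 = (u - 7)*(u - 6)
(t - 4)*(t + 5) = t^2 + t - 20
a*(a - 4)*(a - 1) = a^3 - 5*a^2 + 4*a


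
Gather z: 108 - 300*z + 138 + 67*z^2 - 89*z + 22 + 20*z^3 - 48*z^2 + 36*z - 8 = 20*z^3 + 19*z^2 - 353*z + 260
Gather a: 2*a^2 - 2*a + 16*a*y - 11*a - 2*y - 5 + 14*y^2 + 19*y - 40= 2*a^2 + a*(16*y - 13) + 14*y^2 + 17*y - 45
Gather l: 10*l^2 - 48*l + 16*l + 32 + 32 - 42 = 10*l^2 - 32*l + 22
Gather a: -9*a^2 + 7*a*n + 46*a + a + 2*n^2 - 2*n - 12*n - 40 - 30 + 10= -9*a^2 + a*(7*n + 47) + 2*n^2 - 14*n - 60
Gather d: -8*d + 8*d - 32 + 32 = 0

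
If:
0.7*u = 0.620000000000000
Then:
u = 0.89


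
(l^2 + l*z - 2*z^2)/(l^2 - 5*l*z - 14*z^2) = (-l + z)/(-l + 7*z)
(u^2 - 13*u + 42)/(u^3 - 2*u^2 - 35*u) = (u - 6)/(u*(u + 5))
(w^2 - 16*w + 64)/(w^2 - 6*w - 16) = (w - 8)/(w + 2)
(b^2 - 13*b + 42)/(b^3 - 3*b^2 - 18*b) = (b - 7)/(b*(b + 3))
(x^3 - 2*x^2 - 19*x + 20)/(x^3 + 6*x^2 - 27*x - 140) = (x - 1)/(x + 7)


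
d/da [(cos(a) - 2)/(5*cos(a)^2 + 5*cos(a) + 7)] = (5*cos(a)^2 - 20*cos(a) - 17)*sin(a)/(-5*sin(a)^2 + 5*cos(a) + 12)^2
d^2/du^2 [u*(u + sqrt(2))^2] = 6*u + 4*sqrt(2)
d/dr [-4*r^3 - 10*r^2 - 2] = 4*r*(-3*r - 5)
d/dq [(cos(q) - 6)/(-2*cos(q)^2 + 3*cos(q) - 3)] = (24*cos(q) - cos(2*q) - 16)*sin(q)/(-3*cos(q) + cos(2*q) + 4)^2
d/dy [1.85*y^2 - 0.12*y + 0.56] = 3.7*y - 0.12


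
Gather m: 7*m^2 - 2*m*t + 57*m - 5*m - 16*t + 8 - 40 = 7*m^2 + m*(52 - 2*t) - 16*t - 32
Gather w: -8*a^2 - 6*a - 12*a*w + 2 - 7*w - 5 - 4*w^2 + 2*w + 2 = -8*a^2 - 6*a - 4*w^2 + w*(-12*a - 5) - 1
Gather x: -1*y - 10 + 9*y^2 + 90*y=9*y^2 + 89*y - 10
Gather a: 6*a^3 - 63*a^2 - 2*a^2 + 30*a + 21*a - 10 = 6*a^3 - 65*a^2 + 51*a - 10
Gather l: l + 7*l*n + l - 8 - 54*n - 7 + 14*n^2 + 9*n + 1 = l*(7*n + 2) + 14*n^2 - 45*n - 14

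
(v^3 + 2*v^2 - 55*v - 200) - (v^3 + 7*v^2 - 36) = -5*v^2 - 55*v - 164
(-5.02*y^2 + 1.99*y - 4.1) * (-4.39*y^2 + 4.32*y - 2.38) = 22.0378*y^4 - 30.4225*y^3 + 38.5434*y^2 - 22.4482*y + 9.758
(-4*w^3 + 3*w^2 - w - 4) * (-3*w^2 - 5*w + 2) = 12*w^5 + 11*w^4 - 20*w^3 + 23*w^2 + 18*w - 8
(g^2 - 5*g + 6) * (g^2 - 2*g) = g^4 - 7*g^3 + 16*g^2 - 12*g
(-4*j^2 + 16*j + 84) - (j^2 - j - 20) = -5*j^2 + 17*j + 104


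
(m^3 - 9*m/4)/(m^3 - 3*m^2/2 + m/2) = (4*m^2 - 9)/(2*(2*m^2 - 3*m + 1))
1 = 1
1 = 1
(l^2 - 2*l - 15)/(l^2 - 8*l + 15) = (l + 3)/(l - 3)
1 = 1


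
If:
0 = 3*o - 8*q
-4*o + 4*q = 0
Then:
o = 0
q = 0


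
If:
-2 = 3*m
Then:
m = -2/3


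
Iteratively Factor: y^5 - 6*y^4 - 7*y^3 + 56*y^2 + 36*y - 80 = (y + 2)*(y^4 - 8*y^3 + 9*y^2 + 38*y - 40) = (y - 4)*(y + 2)*(y^3 - 4*y^2 - 7*y + 10) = (y - 4)*(y + 2)^2*(y^2 - 6*y + 5) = (y - 4)*(y - 1)*(y + 2)^2*(y - 5)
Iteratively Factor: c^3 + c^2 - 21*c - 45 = (c - 5)*(c^2 + 6*c + 9) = (c - 5)*(c + 3)*(c + 3)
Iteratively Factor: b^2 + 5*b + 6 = (b + 3)*(b + 2)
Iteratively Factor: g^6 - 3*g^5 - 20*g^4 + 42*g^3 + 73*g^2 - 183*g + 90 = (g - 5)*(g^5 + 2*g^4 - 10*g^3 - 8*g^2 + 33*g - 18) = (g - 5)*(g - 1)*(g^4 + 3*g^3 - 7*g^2 - 15*g + 18) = (g - 5)*(g - 1)*(g + 3)*(g^3 - 7*g + 6) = (g - 5)*(g - 2)*(g - 1)*(g + 3)*(g^2 + 2*g - 3) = (g - 5)*(g - 2)*(g - 1)*(g + 3)^2*(g - 1)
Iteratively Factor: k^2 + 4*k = (k + 4)*(k)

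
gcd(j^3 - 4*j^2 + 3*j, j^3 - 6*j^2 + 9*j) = j^2 - 3*j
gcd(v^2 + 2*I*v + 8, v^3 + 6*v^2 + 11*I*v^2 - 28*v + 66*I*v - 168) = v + 4*I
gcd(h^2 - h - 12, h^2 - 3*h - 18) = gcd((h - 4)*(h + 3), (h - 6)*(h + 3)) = h + 3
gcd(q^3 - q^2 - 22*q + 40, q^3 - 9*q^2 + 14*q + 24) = q - 4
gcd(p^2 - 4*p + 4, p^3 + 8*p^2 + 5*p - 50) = p - 2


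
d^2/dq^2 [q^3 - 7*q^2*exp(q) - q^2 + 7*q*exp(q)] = -7*q^2*exp(q) - 21*q*exp(q) + 6*q - 2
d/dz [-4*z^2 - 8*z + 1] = -8*z - 8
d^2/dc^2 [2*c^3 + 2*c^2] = 12*c + 4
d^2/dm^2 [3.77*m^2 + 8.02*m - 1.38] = 7.54000000000000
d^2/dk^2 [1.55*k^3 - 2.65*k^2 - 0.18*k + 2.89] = 9.3*k - 5.3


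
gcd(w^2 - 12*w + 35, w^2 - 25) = w - 5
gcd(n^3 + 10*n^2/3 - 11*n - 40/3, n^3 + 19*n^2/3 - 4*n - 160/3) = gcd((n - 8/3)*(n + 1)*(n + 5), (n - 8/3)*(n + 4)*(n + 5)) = n^2 + 7*n/3 - 40/3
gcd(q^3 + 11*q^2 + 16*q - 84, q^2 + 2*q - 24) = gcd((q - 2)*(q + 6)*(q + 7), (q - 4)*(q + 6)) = q + 6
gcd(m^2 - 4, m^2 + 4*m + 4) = m + 2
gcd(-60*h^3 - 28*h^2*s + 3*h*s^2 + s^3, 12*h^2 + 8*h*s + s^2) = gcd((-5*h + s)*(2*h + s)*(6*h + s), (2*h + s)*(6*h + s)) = 12*h^2 + 8*h*s + s^2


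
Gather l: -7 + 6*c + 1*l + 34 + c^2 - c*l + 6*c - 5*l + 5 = c^2 + 12*c + l*(-c - 4) + 32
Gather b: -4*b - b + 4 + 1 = 5 - 5*b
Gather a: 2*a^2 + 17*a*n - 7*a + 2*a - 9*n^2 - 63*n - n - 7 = 2*a^2 + a*(17*n - 5) - 9*n^2 - 64*n - 7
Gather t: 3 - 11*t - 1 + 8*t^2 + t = 8*t^2 - 10*t + 2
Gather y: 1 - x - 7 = -x - 6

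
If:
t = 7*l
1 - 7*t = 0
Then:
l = 1/49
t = 1/7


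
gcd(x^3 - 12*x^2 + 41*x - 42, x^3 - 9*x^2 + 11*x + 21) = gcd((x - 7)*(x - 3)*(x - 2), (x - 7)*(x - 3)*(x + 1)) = x^2 - 10*x + 21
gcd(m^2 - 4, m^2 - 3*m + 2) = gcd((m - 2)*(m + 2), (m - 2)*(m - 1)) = m - 2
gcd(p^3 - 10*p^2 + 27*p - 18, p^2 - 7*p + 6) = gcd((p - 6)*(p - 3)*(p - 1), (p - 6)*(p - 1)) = p^2 - 7*p + 6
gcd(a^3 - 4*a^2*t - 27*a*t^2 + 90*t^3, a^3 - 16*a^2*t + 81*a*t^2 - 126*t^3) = a^2 - 9*a*t + 18*t^2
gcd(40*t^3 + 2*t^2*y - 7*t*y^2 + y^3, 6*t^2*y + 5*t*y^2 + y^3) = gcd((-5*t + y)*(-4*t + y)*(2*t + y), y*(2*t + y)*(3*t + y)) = 2*t + y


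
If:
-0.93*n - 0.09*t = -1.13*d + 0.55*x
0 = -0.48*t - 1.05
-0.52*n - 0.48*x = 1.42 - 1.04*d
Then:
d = 0.422550052687039*x + 3.74861696522655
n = 4.76646469968388 - 0.0779768177028451*x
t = -2.19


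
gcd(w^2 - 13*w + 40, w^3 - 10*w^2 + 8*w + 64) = w - 8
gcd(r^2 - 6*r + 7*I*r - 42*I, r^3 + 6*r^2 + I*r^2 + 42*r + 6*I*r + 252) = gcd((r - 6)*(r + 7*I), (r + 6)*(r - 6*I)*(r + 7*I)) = r + 7*I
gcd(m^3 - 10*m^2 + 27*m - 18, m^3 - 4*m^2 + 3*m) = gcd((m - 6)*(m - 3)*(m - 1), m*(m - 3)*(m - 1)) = m^2 - 4*m + 3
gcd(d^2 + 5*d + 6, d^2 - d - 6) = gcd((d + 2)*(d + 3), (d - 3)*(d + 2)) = d + 2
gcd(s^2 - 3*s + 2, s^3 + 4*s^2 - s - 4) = s - 1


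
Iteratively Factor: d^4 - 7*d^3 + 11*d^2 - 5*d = (d - 5)*(d^3 - 2*d^2 + d) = (d - 5)*(d - 1)*(d^2 - d) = d*(d - 5)*(d - 1)*(d - 1)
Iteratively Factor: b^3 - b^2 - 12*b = (b + 3)*(b^2 - 4*b) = b*(b + 3)*(b - 4)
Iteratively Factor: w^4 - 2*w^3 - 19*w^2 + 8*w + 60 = (w + 2)*(w^3 - 4*w^2 - 11*w + 30) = (w + 2)*(w + 3)*(w^2 - 7*w + 10) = (w - 5)*(w + 2)*(w + 3)*(w - 2)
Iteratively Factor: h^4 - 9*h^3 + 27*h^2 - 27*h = (h - 3)*(h^3 - 6*h^2 + 9*h) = (h - 3)^2*(h^2 - 3*h) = h*(h - 3)^2*(h - 3)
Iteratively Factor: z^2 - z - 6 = (z + 2)*(z - 3)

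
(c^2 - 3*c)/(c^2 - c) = (c - 3)/(c - 1)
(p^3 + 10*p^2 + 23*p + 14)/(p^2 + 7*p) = p + 3 + 2/p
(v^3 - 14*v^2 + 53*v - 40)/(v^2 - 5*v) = v - 9 + 8/v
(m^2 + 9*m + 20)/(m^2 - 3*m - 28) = (m + 5)/(m - 7)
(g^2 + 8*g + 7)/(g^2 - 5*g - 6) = (g + 7)/(g - 6)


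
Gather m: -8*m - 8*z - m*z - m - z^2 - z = m*(-z - 9) - z^2 - 9*z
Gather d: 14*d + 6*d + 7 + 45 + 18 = 20*d + 70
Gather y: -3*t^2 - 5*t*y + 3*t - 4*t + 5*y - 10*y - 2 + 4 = -3*t^2 - t + y*(-5*t - 5) + 2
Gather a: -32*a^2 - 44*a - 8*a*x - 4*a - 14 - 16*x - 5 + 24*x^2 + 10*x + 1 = -32*a^2 + a*(-8*x - 48) + 24*x^2 - 6*x - 18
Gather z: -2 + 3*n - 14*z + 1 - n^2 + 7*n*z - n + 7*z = -n^2 + 2*n + z*(7*n - 7) - 1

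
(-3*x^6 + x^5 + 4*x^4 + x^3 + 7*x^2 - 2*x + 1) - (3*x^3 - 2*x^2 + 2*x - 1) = -3*x^6 + x^5 + 4*x^4 - 2*x^3 + 9*x^2 - 4*x + 2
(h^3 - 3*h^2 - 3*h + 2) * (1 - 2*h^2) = -2*h^5 + 6*h^4 + 7*h^3 - 7*h^2 - 3*h + 2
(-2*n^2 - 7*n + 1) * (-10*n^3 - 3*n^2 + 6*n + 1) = 20*n^5 + 76*n^4 - n^3 - 47*n^2 - n + 1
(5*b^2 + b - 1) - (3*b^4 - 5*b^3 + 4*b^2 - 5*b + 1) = -3*b^4 + 5*b^3 + b^2 + 6*b - 2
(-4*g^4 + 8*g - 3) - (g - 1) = -4*g^4 + 7*g - 2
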